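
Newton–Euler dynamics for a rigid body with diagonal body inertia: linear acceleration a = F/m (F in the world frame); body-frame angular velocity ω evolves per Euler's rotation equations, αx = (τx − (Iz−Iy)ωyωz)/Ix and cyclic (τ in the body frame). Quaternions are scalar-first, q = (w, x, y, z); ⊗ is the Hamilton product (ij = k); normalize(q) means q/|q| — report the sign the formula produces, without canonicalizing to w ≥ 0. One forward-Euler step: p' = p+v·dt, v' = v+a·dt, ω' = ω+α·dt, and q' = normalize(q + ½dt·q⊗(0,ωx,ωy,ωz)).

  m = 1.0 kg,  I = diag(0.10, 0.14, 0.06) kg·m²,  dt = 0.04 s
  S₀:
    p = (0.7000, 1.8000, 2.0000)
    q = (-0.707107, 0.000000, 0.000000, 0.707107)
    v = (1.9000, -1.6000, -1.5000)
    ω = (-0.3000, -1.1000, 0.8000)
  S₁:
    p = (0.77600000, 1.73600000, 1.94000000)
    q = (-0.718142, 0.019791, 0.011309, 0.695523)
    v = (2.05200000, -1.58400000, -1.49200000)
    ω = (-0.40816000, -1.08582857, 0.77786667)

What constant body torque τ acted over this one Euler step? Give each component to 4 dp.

τ = (-0.2000, 0.0400, -0.0200)

ω₁ − ω₀ = (-0.10816000, 0.01417143, -0.02213333)
τ = I·(Δω/dt) + ω₀×(Iω₀) = (-0.2000, 0.0400, -0.0200)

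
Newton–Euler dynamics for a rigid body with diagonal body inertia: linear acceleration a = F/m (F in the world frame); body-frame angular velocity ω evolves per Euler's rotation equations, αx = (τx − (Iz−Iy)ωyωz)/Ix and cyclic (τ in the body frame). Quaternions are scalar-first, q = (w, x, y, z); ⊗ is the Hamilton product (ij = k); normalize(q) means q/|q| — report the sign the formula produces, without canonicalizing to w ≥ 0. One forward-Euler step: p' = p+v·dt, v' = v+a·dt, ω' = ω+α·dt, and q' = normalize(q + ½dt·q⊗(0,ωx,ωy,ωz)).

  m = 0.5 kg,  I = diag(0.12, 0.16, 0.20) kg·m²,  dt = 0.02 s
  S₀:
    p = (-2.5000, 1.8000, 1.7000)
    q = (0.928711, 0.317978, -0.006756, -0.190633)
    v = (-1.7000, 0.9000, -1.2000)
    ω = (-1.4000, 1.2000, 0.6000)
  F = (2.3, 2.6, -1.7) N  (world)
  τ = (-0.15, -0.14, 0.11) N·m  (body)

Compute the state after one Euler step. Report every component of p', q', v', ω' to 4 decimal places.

p' = (-2.5340, 1.8180, 1.6760)
q' = (0.9342, 0.3072, 0.0051, -0.1813)
v' = (-1.6080, 1.0040, -1.2680)
ω' = (-1.4298, 1.1741, 0.6177)

a = F/m = (4.6000, 5.2000, -3.4000)
p + v·dt = (-2.5340, 1.8180, 1.6760)
v' = v + a·dt = (-1.6080, 1.0040, -1.2680)
ω×(Iω) gyroscopic = (0.0288, 0.0672, -0.0672)
α = I⁻¹(τ − ω×Iω) = (-1.4900, -1.2950, 0.8860)
ω' = ω + α·dt = (-1.4298, 1.1741, 0.6177)
Hamilton product q⊗(0,ω) = (0.5676562, -1.0754894, 1.1905526, 0.9293418)
q + ½dt·q⊗(0,ω), renormalized = (0.9342, 0.3072, 0.0051, -0.1813)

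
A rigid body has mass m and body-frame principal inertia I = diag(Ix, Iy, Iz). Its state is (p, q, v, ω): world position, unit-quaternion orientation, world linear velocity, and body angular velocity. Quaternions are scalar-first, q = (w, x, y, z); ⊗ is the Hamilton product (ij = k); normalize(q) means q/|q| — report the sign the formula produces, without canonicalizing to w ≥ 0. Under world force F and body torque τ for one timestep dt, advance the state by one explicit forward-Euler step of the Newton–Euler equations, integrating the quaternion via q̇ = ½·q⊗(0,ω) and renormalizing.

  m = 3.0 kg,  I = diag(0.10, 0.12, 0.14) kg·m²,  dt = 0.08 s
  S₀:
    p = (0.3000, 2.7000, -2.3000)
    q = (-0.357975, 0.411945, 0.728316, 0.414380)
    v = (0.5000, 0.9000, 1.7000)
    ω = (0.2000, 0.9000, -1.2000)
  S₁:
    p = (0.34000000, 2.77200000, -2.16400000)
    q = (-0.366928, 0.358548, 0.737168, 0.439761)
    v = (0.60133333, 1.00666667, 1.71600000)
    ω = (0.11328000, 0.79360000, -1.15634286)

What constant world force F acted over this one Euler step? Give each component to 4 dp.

F = (3.8000, 4.0000, 0.6000)

v₁ − v₀ = (0.10133333, 0.10666667, 0.01600000)
F = m·Δv/dt = (3.8000, 4.0000, 0.6000)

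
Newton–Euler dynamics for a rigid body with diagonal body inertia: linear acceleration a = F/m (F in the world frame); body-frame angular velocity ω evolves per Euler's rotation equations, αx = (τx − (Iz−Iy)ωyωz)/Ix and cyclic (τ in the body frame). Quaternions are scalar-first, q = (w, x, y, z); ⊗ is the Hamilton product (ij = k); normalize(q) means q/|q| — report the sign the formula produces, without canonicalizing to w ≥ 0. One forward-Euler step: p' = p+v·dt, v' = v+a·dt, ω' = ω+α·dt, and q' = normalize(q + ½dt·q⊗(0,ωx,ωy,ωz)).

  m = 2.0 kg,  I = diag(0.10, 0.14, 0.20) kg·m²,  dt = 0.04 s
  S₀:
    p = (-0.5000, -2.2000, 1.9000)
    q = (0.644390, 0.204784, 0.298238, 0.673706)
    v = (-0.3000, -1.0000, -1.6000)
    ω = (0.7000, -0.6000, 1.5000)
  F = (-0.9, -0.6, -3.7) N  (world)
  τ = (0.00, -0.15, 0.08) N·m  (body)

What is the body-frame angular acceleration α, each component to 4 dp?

α = (0.5400, -0.3214, 0.4840)

precession coupling ω×(Iω) = (-0.0540, -0.1050, -0.0168)
angular accel α = (0.5400, -0.3214, 0.4840)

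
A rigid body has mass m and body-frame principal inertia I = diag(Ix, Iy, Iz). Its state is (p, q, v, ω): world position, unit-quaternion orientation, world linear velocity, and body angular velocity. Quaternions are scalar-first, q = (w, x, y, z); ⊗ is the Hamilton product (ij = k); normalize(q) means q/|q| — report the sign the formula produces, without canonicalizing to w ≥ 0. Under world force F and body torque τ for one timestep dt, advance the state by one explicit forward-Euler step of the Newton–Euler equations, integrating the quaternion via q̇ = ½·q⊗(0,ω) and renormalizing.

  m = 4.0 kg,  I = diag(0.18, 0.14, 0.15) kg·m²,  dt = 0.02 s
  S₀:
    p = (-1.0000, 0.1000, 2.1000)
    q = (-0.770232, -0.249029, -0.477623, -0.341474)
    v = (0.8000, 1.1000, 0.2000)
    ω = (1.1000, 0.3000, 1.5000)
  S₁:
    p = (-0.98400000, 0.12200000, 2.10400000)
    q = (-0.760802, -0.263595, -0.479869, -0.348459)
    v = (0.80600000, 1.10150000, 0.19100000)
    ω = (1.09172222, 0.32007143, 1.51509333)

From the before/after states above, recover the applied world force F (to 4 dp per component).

v₁ − v₀ = (0.00600000, 0.00150000, -0.00900000)
F = m·Δv/dt = (1.2000, 0.3000, -1.8000)

F = (1.2000, 0.3000, -1.8000)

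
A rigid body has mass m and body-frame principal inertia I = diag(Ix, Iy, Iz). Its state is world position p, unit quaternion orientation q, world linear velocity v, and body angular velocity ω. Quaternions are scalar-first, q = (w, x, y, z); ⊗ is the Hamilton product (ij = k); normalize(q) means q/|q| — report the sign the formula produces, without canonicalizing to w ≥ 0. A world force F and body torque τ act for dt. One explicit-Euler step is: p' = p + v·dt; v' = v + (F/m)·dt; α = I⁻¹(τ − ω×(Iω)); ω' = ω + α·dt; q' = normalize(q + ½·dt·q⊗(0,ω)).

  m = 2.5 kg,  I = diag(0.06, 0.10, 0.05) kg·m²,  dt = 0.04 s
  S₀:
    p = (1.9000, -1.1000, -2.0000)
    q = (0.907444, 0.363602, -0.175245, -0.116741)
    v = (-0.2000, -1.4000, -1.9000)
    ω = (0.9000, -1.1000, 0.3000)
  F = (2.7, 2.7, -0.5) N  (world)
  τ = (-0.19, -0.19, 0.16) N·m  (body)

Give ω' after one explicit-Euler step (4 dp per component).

ω' = (0.7623, -1.1771, 0.4597)

precession coupling ω×(Iω) = (0.0165, 0.0027, -0.0396)
(τ − ω×Iω)/I = (-3.4417, -1.9270, 3.9920)
ω' = ω + α·dt = (0.7623, -1.1771, 0.4597)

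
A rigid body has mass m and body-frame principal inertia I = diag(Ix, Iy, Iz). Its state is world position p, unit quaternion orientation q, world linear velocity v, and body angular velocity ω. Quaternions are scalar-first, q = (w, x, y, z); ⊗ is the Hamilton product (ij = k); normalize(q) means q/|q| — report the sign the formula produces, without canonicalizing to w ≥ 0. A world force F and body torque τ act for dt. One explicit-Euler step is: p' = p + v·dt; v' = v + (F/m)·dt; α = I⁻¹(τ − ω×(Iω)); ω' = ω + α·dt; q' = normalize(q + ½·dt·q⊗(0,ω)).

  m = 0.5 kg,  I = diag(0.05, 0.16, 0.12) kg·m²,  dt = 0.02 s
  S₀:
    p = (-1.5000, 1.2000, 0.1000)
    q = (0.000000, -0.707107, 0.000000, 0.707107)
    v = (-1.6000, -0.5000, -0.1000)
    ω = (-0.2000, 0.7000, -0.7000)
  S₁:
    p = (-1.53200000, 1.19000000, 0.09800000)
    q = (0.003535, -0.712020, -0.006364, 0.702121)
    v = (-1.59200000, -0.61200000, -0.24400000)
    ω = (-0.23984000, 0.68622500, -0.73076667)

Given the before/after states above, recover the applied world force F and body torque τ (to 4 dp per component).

v₁ − v₀ = (0.00800000, -0.11200000, -0.14400000)
applied force F = (0.2000, -2.8000, -3.6000)
Δω = ω₁−ω₀ = (-0.03984000, -0.01377500, -0.03076667)
τ = I·(Δω/dt) + ω₀×(Iω₀) = (-0.0800, -0.1200, -0.2000)

F = (0.2000, -2.8000, -3.6000)
τ = (-0.0800, -0.1200, -0.2000)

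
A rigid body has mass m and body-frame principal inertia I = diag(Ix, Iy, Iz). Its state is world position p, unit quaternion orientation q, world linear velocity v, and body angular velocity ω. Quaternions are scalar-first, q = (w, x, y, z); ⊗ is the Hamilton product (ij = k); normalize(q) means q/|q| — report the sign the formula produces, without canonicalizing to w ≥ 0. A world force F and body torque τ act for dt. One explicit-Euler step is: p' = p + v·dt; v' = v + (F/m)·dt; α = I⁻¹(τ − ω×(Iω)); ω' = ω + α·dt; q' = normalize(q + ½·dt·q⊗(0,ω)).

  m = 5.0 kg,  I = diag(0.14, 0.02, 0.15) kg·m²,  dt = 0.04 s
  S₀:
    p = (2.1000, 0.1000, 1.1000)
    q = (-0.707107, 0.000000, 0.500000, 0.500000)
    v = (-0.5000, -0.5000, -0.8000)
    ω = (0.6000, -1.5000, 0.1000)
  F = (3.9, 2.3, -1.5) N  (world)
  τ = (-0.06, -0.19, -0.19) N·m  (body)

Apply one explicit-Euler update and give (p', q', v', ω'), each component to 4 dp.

p' = (2.0800, 0.0800, 1.0680)
q' = (-0.6927, 0.0075, 0.5269, 0.4923)
v' = (-0.4688, -0.4816, -0.8120)
ω' = (0.5884, -1.8788, 0.0205)

gyro term ω×Iω = (-0.0195, -0.0006, 0.1080)
angular accel α = (-0.2893, -9.4700, -1.9867)
ω + α·dt = (0.5884, -1.8788, 0.0205)
Hamilton product q⊗(0,ω) = (0.7000000, 0.3757358, 1.3606605, -0.3707107)
q' = normalize(q + ½dt·q⊗(0,ω)) = (-0.6927, 0.0075, 0.5269, 0.4923)
linear accel F/m = (0.7800, 0.4600, -0.3000)
p' = p + v·dt = (2.0800, 0.0800, 1.0680)
new velocity v' = (-0.4688, -0.4816, -0.8120)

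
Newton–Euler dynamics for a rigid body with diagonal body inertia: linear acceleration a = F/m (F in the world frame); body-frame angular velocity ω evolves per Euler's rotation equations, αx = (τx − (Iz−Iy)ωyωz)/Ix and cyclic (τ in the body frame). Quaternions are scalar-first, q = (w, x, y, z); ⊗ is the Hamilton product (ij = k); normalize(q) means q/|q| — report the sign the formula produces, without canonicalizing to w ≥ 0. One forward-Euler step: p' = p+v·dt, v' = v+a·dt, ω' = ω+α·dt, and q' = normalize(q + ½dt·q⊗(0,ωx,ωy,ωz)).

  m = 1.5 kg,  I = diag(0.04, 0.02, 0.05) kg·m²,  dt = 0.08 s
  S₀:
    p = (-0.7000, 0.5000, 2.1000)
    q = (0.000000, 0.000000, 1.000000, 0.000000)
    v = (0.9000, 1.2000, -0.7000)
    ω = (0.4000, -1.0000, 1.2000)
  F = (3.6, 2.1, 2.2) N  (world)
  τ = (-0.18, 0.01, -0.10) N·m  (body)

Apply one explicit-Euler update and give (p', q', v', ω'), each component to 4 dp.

(τ − ω×Iω)/I = (-3.6000, 0.7400, -2.1600)
ω + α·dt = (0.1120, -0.9408, 1.0272)
2q̇ = q⊗(0,ω) = (1.0000000, 1.2000000, 0.0000000, -0.4000000)
updated quaternion q' = (0.0399, 0.0479, 0.9979, -0.0160)
new position p' = (-0.6280, 0.5960, 2.0440)
new velocity v' = (1.0920, 1.3120, -0.5827)

p' = (-0.6280, 0.5960, 2.0440)
q' = (0.0399, 0.0479, 0.9979, -0.0160)
v' = (1.0920, 1.3120, -0.5827)
ω' = (0.1120, -0.9408, 1.0272)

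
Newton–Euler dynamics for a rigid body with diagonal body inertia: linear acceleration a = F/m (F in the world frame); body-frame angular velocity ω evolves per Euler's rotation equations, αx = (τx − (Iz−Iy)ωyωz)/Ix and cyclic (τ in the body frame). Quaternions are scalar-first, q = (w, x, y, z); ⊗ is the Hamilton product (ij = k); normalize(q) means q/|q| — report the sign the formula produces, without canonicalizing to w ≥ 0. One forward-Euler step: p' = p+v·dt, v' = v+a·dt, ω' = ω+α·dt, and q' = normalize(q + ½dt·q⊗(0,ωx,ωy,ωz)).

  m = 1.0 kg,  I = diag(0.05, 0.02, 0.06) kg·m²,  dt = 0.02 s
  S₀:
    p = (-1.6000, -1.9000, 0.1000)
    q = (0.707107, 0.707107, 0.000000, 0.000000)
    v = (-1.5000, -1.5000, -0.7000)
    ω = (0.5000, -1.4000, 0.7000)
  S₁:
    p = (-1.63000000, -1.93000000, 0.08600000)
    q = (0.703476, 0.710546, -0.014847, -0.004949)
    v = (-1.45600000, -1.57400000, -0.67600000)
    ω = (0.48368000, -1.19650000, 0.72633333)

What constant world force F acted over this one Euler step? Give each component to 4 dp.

Δv = v₁−v₀ = (0.04400000, -0.07400000, 0.02400000)
applied force F = (2.2000, -3.7000, 1.2000)

F = (2.2000, -3.7000, 1.2000)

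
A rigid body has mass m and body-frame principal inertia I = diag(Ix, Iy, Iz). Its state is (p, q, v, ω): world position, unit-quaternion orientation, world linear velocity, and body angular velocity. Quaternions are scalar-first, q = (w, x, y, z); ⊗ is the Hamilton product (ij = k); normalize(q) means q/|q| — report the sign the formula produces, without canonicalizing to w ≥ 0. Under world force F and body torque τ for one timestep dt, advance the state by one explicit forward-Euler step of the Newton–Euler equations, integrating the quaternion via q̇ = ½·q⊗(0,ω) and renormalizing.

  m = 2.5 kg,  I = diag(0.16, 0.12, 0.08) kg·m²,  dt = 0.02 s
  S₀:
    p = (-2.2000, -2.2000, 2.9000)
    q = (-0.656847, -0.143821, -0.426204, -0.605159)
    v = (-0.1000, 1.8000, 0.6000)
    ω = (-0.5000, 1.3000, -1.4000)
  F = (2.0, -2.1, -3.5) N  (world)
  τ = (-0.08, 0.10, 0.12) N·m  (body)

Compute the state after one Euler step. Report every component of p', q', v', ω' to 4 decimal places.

p + v·dt = (-2.2020, -2.1640, 2.9120)
new velocity v' = (-0.0840, 1.7832, 0.5720)
precession coupling ω×(Iω) = (0.0728, 0.0560, 0.0260)
(τ − ω×Iω)/I = (-0.9550, 0.3667, 1.1750)
new body rate ω' = (-0.5191, 1.3073, -1.3765)
Hamilton product q⊗(0,ω) = (-0.3650679, 1.7118158, -0.7526710, 0.5195165)
updated quaternion q' = (-0.6604, -0.1267, -0.4336, -0.5998)

p' = (-2.2020, -2.1640, 2.9120)
q' = (-0.6604, -0.1267, -0.4336, -0.5998)
v' = (-0.0840, 1.7832, 0.5720)
ω' = (-0.5191, 1.3073, -1.3765)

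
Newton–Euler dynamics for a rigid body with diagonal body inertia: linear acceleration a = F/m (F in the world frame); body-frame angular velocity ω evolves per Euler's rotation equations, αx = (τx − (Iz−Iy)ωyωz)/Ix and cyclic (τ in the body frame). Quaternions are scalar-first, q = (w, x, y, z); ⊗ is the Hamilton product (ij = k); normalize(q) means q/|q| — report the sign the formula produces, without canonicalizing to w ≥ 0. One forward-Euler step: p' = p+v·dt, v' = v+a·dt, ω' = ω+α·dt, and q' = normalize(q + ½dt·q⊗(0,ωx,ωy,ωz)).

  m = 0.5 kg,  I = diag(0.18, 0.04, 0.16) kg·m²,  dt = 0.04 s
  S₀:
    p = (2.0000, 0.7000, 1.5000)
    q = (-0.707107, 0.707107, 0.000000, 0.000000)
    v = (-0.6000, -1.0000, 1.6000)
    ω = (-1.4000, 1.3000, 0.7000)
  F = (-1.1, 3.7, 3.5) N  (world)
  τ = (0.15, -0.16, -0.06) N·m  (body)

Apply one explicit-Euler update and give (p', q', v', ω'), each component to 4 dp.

p' = (1.9760, 0.6600, 1.5640)
q' = (-0.6867, 0.7263, -0.0283, 0.0085)
v' = (-0.6880, -0.7040, 1.8800)
ω' = (-1.3909, 1.1596, 0.6213)

α = I⁻¹(τ − ω×Iω) = (0.2267, -3.5100, -1.9675)
new body rate ω' = (-1.3909, 1.1596, 0.6213)
2q̇ = q⊗(0,ω) = (0.9899498, 0.9899498, -1.4142140, 0.4242642)
q' = normalize(q + ½dt·q⊗(0,ω)) = (-0.6867, 0.7263, -0.0283, 0.0085)
p' = p + v·dt = (1.9760, 0.6600, 1.5640)
v + (F/m)dt = (-0.6880, -0.7040, 1.8800)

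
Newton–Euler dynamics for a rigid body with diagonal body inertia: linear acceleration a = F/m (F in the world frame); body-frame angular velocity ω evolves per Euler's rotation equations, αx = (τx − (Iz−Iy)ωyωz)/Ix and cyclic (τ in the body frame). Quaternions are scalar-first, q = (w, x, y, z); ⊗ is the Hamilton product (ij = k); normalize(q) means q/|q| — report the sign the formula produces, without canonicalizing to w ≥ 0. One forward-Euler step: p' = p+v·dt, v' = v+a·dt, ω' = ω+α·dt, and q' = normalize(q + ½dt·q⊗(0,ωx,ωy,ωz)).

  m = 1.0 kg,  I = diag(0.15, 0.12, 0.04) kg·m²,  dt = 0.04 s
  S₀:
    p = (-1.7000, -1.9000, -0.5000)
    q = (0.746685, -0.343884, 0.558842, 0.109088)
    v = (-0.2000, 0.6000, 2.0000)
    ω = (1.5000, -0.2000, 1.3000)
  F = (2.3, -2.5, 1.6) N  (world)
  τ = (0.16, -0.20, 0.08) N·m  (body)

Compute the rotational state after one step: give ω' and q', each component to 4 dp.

ω' = (1.5371, -0.3382, 1.3710)
q' = (0.7558, -0.3063, 0.5676, 0.1130)

ω×(Iω) gyroscopic = (0.0208, 0.2145, 0.0090)
angular accel α = (0.9280, -3.4542, 1.7750)
new body rate ω' = (1.5371, -0.3382, 1.3710)
2q̇ = q⊗(0,ω) = (0.4857800, 1.8683397, 0.4613442, 0.2012043)
q + ½dt·q⊗(0,ω), renormalized = (0.7558, -0.3063, 0.5676, 0.1130)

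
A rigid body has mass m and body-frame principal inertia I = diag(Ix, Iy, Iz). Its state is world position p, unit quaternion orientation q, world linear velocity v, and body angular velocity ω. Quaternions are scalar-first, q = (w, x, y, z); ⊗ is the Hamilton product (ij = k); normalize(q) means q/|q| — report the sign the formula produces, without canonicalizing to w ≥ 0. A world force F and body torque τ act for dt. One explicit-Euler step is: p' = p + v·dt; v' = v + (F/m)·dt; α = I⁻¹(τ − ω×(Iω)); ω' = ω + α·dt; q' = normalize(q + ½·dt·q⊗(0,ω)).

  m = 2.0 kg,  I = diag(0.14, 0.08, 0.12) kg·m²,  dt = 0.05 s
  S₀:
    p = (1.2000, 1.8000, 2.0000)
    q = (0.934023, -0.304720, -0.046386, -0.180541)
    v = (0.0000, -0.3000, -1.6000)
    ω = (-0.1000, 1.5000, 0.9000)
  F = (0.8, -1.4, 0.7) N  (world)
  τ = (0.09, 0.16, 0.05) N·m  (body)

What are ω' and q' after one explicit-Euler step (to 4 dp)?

ω' = (-0.0871, 1.6011, 0.9171)
q' = (0.9382, -0.3010, -0.0040, -0.1709)

ω×(Iω) gyroscopic = (0.0540, -0.0018, 0.0090)
(τ − ω×Iω)/I = (0.2571, 2.0225, 0.3417)
new body rate ω' = (-0.0871, 1.6011, 0.9171)
Hamilton product q⊗(0,ω) = (0.2015939, 0.1356618, 1.6933366, 0.3789021)
q + ½dt·q⊗(0,ω), renormalized = (0.9382, -0.3010, -0.0040, -0.1709)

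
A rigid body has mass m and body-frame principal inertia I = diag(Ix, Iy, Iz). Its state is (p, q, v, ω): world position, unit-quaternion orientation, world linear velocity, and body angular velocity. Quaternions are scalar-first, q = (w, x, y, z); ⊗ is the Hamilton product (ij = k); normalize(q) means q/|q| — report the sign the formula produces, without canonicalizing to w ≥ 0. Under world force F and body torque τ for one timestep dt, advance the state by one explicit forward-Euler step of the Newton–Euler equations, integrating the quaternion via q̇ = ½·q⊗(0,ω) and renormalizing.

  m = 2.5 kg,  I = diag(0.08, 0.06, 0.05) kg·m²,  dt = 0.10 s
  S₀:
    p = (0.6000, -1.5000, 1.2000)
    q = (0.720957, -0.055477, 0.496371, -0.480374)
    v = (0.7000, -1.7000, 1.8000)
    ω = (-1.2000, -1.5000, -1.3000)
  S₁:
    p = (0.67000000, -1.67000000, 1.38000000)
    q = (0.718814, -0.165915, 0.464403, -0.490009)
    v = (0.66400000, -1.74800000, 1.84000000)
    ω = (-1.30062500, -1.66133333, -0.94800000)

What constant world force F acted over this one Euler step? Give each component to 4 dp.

F = (-0.9000, -1.2000, 1.0000)

velocity change Δv = (-0.03600000, -0.04800000, 0.04000000)
F = m·Δv/dt = (-0.9000, -1.2000, 1.0000)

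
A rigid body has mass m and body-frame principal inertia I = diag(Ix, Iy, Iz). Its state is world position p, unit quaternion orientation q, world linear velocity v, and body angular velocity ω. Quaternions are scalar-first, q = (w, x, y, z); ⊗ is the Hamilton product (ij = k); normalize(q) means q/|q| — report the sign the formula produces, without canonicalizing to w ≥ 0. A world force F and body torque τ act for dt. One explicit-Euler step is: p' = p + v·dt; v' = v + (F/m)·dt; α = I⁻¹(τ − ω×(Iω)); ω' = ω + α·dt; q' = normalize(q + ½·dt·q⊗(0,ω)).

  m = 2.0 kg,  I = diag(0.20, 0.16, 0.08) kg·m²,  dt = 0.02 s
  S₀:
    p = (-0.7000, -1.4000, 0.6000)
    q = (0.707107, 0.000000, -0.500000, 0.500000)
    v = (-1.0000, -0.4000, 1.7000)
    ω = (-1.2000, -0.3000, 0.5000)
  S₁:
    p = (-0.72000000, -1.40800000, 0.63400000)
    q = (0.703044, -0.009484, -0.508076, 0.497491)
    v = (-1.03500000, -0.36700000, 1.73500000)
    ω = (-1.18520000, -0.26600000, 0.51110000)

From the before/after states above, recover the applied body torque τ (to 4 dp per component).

Δω = ω₁−ω₀ = (0.01480000, 0.03400000, 0.01110000)
I·α + gyro = (0.1600, 0.2000, 0.0300)

τ = (0.1600, 0.2000, 0.0300)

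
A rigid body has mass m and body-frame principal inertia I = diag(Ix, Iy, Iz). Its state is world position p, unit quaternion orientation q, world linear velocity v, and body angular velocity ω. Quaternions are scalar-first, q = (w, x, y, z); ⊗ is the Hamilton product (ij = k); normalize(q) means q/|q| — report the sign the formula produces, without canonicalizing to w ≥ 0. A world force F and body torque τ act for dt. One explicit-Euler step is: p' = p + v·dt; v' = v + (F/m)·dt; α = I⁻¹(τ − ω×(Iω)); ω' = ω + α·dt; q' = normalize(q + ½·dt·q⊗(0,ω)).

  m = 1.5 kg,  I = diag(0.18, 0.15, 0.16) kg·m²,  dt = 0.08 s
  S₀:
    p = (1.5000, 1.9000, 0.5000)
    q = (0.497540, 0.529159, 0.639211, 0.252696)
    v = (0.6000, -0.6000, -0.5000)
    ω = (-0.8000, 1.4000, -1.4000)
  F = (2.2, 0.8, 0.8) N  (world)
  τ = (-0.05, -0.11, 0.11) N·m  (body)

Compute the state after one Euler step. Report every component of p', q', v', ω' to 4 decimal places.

gyro term ω×Iω = (-0.0196, 0.0224, 0.0336)
α = I⁻¹(τ − ω×Iω) = (-0.1689, -0.8827, 0.4775)
ω + α·dt = (-0.8135, 1.3294, -1.3618)
2q̇ = q⊗(0,ω) = (-0.1177938, -1.6467018, 1.2352218, 0.5556354)
q' = normalize(q + ½dt·q⊗(0,ω)) = (0.4910, 0.4616, 0.6861, 0.2739)
linear accel F/m = (1.4667, 0.5333, 0.5333)
p + v·dt = (1.5480, 1.8520, 0.4600)
v' = v + a·dt = (0.7173, -0.5573, -0.4573)

p' = (1.5480, 1.8520, 0.4600)
q' = (0.4910, 0.4616, 0.6861, 0.2739)
v' = (0.7173, -0.5573, -0.4573)
ω' = (-0.8135, 1.3294, -1.3618)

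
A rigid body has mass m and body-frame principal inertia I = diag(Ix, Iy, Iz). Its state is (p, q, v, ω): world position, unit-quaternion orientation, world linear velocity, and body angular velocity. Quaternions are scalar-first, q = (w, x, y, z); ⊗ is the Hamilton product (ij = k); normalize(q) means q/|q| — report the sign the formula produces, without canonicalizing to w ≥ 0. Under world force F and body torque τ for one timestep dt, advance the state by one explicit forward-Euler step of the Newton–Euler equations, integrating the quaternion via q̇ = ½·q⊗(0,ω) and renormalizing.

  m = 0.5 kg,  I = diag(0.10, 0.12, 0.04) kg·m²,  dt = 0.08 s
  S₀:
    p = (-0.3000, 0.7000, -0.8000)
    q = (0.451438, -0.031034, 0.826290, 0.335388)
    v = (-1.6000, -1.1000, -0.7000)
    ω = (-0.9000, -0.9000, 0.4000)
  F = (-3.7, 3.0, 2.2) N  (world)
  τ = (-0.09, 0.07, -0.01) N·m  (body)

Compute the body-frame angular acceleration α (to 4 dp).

α = (-1.1880, 0.7633, -0.6550)

gyro term ω×Iω = (0.0288, -0.0216, 0.0162)
(τ − ω×Iω)/I = (-1.1880, 0.7633, -0.6550)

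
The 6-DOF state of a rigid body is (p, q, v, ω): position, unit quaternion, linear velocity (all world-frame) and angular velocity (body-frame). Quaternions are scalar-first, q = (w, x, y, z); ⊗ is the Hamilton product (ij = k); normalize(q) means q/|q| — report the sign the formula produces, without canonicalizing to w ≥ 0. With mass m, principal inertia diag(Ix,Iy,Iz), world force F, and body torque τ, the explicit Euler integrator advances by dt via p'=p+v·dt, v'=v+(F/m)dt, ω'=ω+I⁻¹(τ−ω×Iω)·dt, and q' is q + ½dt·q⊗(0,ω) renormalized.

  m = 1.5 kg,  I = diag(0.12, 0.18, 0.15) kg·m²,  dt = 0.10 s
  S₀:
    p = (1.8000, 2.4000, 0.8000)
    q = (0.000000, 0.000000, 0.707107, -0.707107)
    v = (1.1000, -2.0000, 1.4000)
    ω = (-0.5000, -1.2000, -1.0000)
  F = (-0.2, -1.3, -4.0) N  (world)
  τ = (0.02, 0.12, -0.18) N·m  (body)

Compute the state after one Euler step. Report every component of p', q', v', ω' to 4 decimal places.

new position p' = (1.9100, 2.2000, 0.9400)
new velocity v' = (1.0867, -2.0867, 1.1333)
ω×(Iω) gyroscopic = (-0.0360, -0.0150, 0.0360)
(τ − ω×Iω)/I = (0.4667, 0.7500, -1.4400)
ω' = ω + α·dt = (-0.4533, -1.1250, -1.1440)
q⊗(0,ω) = (0.1414214, -1.5556354, 0.3535535, 0.3535535)
q + ½dt·q⊗(0,ω), renormalized = (0.0070, -0.0775, 0.7224, -0.6871)

p' = (1.9100, 2.2000, 0.9400)
q' = (0.0070, -0.0775, 0.7224, -0.6871)
v' = (1.0867, -2.0867, 1.1333)
ω' = (-0.4533, -1.1250, -1.1440)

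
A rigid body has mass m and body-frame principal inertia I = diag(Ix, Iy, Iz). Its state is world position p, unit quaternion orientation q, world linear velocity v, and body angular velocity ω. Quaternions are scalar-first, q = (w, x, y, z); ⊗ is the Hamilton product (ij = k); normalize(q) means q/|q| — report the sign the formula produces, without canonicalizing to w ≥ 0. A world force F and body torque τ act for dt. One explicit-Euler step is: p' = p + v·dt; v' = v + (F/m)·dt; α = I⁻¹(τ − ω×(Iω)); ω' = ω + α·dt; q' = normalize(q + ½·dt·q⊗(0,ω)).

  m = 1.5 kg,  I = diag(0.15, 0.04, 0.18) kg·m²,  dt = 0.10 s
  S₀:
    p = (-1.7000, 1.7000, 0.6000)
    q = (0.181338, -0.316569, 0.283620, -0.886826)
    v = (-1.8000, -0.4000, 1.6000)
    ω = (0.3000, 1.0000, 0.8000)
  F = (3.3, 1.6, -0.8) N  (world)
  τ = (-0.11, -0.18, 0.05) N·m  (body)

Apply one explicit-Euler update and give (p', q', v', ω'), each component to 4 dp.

precession coupling ω×(Iω) = (0.1120, -0.0072, -0.0330)
(τ − ω×Iω)/I = (-1.4800, -4.3200, 0.4611)
ω' = ω + α·dt = (0.1520, 0.5680, 0.8461)
Hamilton product q⊗(0,ω) = (0.5208115, 1.1681234, 0.1685454, -0.2565846)
updated quaternion q' = (0.2069, -0.2576, 0.2914, -0.8977)
linear accel F/m = (2.2000, 1.0667, -0.5333)
p + v·dt = (-1.8800, 1.6600, 0.7600)
v + (F/m)dt = (-1.5800, -0.2933, 1.5467)

p' = (-1.8800, 1.6600, 0.7600)
q' = (0.2069, -0.2576, 0.2914, -0.8977)
v' = (-1.5800, -0.2933, 1.5467)
ω' = (0.1520, 0.5680, 0.8461)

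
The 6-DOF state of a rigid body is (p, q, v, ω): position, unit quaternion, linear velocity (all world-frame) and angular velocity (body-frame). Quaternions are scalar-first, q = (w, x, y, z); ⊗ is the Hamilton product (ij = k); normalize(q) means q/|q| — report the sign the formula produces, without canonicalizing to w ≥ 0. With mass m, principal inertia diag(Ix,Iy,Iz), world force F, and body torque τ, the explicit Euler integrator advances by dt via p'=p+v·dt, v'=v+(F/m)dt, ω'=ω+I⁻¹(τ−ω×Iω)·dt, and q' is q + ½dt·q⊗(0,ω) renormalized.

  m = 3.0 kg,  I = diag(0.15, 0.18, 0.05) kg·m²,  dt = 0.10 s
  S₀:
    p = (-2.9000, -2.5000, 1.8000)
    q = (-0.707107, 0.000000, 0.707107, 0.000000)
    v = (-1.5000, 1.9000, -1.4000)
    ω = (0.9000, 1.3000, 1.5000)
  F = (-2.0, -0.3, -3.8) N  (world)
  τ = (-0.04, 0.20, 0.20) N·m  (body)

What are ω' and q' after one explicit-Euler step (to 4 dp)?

precession coupling ω×(Iω) = (-0.2535, 0.1350, 0.0351)
angular accel α = (1.4233, 0.3611, 3.2980)
new body rate ω' = (1.0423, 1.3361, 1.8298)
2q̇ = q⊗(0,ω) = (-0.9192391, 0.4242642, -0.9192391, -1.6970568)
q + ½dt·q⊗(0,ω), renormalized = (-0.7486, 0.0211, 0.6573, -0.0844)

ω' = (1.0423, 1.3361, 1.8298)
q' = (-0.7486, 0.0211, 0.6573, -0.0844)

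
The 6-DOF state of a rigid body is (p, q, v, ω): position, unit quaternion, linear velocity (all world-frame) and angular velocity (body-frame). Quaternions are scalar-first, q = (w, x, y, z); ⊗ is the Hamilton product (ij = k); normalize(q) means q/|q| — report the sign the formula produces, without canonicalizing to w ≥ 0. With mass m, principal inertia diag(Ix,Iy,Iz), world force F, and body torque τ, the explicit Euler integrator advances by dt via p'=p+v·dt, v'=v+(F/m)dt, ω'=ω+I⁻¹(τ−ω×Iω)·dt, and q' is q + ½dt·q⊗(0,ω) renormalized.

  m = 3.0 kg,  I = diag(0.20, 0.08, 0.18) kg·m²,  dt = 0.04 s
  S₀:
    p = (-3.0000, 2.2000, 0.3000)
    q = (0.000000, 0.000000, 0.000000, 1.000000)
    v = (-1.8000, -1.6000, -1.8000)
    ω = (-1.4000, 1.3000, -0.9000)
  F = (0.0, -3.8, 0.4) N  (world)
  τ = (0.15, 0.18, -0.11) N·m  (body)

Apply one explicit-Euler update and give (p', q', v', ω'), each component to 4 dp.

gyro term ω×Iω = (-0.1170, 0.0252, 0.2184)
angular accel α = (1.3350, 1.9350, -1.8244)
new body rate ω' = (-1.3466, 1.3774, -0.9730)
q⊗(0,ω) = (0.9000000, -1.3000000, -1.4000000, 0.0000000)
updated quaternion q' = (0.0180, -0.0260, -0.0280, 0.9991)
a = F/m = (0.0000, -1.2667, 0.1333)
p + v·dt = (-3.0720, 2.1360, 0.2280)
v' = v + a·dt = (-1.8000, -1.6507, -1.7947)

p' = (-3.0720, 2.1360, 0.2280)
q' = (0.0180, -0.0260, -0.0280, 0.9991)
v' = (-1.8000, -1.6507, -1.7947)
ω' = (-1.3466, 1.3774, -0.9730)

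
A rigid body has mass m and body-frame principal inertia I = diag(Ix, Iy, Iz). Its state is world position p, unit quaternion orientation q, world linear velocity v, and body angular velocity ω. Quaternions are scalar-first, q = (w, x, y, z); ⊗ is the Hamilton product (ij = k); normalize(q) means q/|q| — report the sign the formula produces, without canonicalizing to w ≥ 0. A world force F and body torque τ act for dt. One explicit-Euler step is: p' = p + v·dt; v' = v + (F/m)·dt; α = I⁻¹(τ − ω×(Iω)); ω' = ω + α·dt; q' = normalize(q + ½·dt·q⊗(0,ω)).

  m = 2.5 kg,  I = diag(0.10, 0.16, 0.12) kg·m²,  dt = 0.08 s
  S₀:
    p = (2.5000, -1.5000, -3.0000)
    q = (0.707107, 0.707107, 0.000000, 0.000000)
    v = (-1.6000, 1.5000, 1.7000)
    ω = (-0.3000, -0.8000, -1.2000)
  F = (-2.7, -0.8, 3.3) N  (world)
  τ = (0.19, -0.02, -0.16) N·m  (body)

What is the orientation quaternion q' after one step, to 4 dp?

q' = (0.7144, 0.6974, 0.0113, -0.0565)

Hamilton product q⊗(0,ω) = (0.2121321, -0.2121321, 0.2828428, -1.4142140)
q' = normalize(q + ½dt·q⊗(0,ω)) = (0.7144, 0.6974, 0.0113, -0.0565)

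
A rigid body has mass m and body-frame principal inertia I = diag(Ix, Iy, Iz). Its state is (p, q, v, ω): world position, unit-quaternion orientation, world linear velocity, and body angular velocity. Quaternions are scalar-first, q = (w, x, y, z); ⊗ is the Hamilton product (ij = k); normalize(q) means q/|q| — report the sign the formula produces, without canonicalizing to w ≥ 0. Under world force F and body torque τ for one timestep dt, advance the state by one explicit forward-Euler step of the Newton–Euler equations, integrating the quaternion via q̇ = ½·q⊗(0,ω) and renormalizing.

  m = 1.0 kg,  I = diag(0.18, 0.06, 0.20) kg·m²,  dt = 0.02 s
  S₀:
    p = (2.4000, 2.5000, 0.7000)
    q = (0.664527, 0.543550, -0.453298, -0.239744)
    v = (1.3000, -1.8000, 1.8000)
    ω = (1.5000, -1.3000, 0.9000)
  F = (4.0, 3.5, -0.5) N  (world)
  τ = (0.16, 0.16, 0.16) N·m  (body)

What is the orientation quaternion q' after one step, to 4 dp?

q⊗(0,ω) = (-1.1888428, 0.2771551, -1.7126961, 0.5714063)
q + ½dt·q⊗(0,ω), renormalized = (0.6525, 0.5462, -0.4703, -0.2340)

q' = (0.6525, 0.5462, -0.4703, -0.2340)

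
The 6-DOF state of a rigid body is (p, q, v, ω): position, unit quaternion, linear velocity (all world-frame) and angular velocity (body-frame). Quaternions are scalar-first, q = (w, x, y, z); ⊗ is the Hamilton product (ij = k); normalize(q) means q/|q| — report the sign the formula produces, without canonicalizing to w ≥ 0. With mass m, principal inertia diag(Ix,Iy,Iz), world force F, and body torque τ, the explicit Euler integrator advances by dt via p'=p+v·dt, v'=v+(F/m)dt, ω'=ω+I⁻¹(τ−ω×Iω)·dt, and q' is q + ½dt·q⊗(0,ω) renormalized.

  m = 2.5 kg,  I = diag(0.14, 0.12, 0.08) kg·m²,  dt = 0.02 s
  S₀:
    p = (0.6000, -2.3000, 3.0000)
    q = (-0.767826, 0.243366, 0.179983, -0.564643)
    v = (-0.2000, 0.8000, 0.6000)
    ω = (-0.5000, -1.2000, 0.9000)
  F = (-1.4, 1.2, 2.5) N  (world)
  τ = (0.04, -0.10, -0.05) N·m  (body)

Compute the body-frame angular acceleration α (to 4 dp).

α = (-0.0229, -0.6083, -0.4750)

ω×(Iω) gyroscopic = (0.0432, -0.0270, -0.0120)
α = I⁻¹(τ − ω×Iω) = (-0.0229, -0.6083, -0.4750)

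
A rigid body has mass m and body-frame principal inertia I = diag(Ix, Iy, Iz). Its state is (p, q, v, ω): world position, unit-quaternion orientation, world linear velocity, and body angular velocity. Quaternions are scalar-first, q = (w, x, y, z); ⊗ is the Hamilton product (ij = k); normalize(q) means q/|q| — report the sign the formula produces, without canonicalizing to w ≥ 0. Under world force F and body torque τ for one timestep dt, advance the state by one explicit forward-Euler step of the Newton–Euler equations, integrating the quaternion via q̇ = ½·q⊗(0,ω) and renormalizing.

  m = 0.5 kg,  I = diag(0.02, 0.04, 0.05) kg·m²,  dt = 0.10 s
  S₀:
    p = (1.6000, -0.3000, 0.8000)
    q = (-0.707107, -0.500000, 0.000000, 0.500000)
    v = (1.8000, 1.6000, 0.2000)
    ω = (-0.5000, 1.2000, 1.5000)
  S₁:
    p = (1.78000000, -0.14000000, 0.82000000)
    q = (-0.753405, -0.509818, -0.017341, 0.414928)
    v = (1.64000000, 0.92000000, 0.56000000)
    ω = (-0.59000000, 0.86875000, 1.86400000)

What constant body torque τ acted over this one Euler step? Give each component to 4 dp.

τ = (0.0000, -0.1100, 0.1700)

ω₁ − ω₀ = (-0.09000000, -0.33125000, 0.36400000)
gyro term ω₀×Iω₀ = (0.0180, 0.0225, -0.0120)
I·α + gyro = (0.0000, -0.1100, 0.1700)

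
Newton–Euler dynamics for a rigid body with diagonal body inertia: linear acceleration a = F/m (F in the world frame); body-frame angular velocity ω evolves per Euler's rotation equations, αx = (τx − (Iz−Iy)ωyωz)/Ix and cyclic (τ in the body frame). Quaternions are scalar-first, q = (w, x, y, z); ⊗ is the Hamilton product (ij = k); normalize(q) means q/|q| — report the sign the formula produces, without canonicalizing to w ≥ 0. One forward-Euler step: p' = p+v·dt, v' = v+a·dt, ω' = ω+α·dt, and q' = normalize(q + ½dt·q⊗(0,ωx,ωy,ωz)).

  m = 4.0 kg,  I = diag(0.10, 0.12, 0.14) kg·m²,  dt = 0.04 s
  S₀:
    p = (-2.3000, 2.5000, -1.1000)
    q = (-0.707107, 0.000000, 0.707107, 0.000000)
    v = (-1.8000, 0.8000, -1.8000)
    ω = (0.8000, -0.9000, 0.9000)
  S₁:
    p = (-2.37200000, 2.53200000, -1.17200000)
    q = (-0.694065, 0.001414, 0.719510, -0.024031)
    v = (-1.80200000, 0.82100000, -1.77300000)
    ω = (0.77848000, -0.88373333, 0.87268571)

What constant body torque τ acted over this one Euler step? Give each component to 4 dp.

τ = (-0.0700, 0.0200, -0.1100)

rate change Δω = (-0.02152000, 0.01626667, -0.02731429)
gyro term ω₀×Iω₀ = (-0.0162, -0.0288, -0.0144)
I·α + gyro = (-0.0700, 0.0200, -0.1100)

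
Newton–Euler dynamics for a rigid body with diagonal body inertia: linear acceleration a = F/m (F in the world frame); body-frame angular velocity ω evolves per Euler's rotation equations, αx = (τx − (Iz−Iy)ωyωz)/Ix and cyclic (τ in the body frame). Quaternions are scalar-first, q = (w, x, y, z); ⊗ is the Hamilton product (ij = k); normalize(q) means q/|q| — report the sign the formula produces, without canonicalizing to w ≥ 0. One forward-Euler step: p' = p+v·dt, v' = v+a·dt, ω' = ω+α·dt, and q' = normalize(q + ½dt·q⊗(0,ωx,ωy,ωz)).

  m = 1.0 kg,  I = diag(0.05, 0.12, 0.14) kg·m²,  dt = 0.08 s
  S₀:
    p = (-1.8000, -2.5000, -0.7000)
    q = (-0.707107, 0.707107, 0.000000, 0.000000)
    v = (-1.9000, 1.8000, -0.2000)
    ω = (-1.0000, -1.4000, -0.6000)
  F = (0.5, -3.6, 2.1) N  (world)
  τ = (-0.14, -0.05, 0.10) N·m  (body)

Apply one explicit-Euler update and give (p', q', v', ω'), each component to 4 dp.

p' = (-1.9520, -2.3560, -0.7160)
q' = (-0.6770, 0.7334, 0.0564, -0.0226)
v' = (-1.8600, 1.5120, -0.0320)
ω' = (-1.2509, -1.3973, -0.5989)

p + v·dt = (-1.9520, -2.3560, -0.7160)
v + (F/m)dt = (-1.8600, 1.5120, -0.0320)
α = I⁻¹(τ − ω×Iω) = (-3.1360, 0.0333, 0.0143)
ω' = ω + α·dt = (-1.2509, -1.3973, -0.5989)
2q̇ = q⊗(0,ω) = (0.7071070, 0.7071070, 1.4142140, -0.5656856)
q + ½dt·q⊗(0,ω), renormalized = (-0.6770, 0.7334, 0.0564, -0.0226)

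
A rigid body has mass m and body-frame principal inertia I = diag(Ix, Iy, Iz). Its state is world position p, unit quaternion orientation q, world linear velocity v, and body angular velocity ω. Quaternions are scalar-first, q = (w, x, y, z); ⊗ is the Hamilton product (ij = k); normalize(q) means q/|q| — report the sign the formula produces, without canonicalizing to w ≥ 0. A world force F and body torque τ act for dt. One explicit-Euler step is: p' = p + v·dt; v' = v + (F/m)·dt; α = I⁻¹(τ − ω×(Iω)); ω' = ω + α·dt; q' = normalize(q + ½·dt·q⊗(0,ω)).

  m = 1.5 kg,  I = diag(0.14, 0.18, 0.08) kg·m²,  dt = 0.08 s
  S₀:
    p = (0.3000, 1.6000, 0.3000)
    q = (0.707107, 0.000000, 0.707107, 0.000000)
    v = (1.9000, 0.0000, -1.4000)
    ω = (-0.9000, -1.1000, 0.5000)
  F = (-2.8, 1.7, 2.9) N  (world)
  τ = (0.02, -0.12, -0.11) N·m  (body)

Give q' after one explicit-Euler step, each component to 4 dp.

Hamilton product q⊗(0,ω) = (0.7778177, -0.2828428, -0.7778177, 0.9899498)
q' = normalize(q + ½dt·q⊗(0,ω)) = (0.7369, -0.0113, 0.6748, 0.0395)

q' = (0.7369, -0.0113, 0.6748, 0.0395)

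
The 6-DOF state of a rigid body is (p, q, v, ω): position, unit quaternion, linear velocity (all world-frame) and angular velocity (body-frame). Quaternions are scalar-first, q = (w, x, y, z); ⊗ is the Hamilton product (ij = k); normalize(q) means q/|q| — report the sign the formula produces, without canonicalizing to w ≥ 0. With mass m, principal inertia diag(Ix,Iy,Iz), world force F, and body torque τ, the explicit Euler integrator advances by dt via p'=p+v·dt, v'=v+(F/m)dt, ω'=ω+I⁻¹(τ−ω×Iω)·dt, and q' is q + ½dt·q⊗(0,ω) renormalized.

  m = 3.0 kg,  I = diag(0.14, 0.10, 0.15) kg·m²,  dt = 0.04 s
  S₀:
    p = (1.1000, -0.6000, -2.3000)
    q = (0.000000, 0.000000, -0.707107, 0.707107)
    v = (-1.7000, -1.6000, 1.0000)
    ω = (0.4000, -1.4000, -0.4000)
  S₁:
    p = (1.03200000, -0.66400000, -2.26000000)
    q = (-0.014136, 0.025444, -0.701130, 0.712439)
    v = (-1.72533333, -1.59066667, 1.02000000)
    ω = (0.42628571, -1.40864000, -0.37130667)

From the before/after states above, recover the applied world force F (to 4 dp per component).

velocity change Δv = (-0.02533333, 0.00933333, 0.02000000)
F = m·Δv/dt = (-1.9000, 0.7000, 1.5000)

F = (-1.9000, 0.7000, 1.5000)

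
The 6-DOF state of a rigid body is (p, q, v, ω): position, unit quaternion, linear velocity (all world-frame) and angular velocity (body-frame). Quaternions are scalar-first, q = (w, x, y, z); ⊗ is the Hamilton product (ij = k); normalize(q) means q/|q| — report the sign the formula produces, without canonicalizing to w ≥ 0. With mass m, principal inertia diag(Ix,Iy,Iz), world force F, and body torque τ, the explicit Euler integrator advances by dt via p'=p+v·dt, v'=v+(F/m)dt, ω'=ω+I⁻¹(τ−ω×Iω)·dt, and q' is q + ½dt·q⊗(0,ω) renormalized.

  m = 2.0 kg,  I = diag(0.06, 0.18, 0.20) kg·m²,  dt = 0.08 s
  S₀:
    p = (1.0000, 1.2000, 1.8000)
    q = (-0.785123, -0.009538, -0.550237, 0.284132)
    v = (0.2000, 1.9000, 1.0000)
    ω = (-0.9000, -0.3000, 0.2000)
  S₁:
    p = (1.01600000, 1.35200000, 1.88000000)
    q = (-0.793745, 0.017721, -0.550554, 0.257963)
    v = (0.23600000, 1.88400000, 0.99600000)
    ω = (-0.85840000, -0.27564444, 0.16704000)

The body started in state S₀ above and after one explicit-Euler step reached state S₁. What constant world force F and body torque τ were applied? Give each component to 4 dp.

F = (0.9000, -0.4000, -0.1000)
τ = (0.0300, 0.0800, -0.0500)

rate change Δω = (0.04160000, 0.02435556, -0.03296000)
I·α + gyro = (0.0300, 0.0800, -0.0500)
Δv = v₁−v₀ = (0.03600000, -0.01600000, -0.00400000)
applied force F = (0.9000, -0.4000, -0.1000)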